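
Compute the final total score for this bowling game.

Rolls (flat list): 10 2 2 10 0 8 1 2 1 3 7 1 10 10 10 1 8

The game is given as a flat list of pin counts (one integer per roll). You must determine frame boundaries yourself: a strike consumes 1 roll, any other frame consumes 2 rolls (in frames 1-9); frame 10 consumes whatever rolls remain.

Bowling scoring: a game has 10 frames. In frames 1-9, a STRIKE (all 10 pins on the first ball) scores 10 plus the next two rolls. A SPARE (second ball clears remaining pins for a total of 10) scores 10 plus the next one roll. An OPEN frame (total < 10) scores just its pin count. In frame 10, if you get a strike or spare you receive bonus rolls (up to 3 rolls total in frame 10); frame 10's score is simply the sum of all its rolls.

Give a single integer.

Frame 1: STRIKE. 10 + next two rolls (2+2) = 14. Cumulative: 14
Frame 2: OPEN (2+2=4). Cumulative: 18
Frame 3: STRIKE. 10 + next two rolls (0+8) = 18. Cumulative: 36
Frame 4: OPEN (0+8=8). Cumulative: 44
Frame 5: OPEN (1+2=3). Cumulative: 47
Frame 6: OPEN (1+3=4). Cumulative: 51
Frame 7: OPEN (7+1=8). Cumulative: 59
Frame 8: STRIKE. 10 + next two rolls (10+10) = 30. Cumulative: 89
Frame 9: STRIKE. 10 + next two rolls (10+1) = 21. Cumulative: 110
Frame 10: STRIKE. Sum of all frame-10 rolls (10+1+8) = 19. Cumulative: 129

Answer: 129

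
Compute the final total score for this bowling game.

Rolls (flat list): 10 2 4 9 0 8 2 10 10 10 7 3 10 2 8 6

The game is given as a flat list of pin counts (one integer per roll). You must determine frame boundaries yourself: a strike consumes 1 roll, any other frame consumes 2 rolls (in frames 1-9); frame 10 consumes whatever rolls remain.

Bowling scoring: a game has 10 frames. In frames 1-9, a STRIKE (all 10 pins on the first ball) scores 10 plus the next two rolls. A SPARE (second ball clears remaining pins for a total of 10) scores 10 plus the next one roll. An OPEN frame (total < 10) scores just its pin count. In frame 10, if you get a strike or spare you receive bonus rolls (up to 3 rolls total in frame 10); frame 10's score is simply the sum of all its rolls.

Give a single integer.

Answer: 184

Derivation:
Frame 1: STRIKE. 10 + next two rolls (2+4) = 16. Cumulative: 16
Frame 2: OPEN (2+4=6). Cumulative: 22
Frame 3: OPEN (9+0=9). Cumulative: 31
Frame 4: SPARE (8+2=10). 10 + next roll (10) = 20. Cumulative: 51
Frame 5: STRIKE. 10 + next two rolls (10+10) = 30. Cumulative: 81
Frame 6: STRIKE. 10 + next two rolls (10+7) = 27. Cumulative: 108
Frame 7: STRIKE. 10 + next two rolls (7+3) = 20. Cumulative: 128
Frame 8: SPARE (7+3=10). 10 + next roll (10) = 20. Cumulative: 148
Frame 9: STRIKE. 10 + next two rolls (2+8) = 20. Cumulative: 168
Frame 10: SPARE. Sum of all frame-10 rolls (2+8+6) = 16. Cumulative: 184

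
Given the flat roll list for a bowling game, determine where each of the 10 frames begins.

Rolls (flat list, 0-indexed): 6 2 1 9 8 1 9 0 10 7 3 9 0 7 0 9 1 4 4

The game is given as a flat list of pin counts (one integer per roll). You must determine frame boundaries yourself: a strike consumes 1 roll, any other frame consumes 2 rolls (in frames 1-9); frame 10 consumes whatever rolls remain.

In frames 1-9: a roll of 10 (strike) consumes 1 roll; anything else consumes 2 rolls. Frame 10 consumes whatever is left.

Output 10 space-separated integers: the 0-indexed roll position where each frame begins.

Answer: 0 2 4 6 8 9 11 13 15 17

Derivation:
Frame 1 starts at roll index 0: rolls=6,2 (sum=8), consumes 2 rolls
Frame 2 starts at roll index 2: rolls=1,9 (sum=10), consumes 2 rolls
Frame 3 starts at roll index 4: rolls=8,1 (sum=9), consumes 2 rolls
Frame 4 starts at roll index 6: rolls=9,0 (sum=9), consumes 2 rolls
Frame 5 starts at roll index 8: roll=10 (strike), consumes 1 roll
Frame 6 starts at roll index 9: rolls=7,3 (sum=10), consumes 2 rolls
Frame 7 starts at roll index 11: rolls=9,0 (sum=9), consumes 2 rolls
Frame 8 starts at roll index 13: rolls=7,0 (sum=7), consumes 2 rolls
Frame 9 starts at roll index 15: rolls=9,1 (sum=10), consumes 2 rolls
Frame 10 starts at roll index 17: 2 remaining rolls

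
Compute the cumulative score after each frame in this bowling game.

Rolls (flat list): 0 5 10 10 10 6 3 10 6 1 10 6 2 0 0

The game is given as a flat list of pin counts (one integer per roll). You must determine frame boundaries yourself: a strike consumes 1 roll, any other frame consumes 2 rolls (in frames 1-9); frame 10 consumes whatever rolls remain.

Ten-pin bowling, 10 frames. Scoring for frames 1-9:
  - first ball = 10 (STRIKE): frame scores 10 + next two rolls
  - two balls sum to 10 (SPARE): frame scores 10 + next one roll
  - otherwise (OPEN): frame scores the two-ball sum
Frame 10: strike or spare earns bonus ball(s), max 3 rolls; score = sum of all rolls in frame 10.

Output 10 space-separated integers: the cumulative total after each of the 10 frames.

Frame 1: OPEN (0+5=5). Cumulative: 5
Frame 2: STRIKE. 10 + next two rolls (10+10) = 30. Cumulative: 35
Frame 3: STRIKE. 10 + next two rolls (10+6) = 26. Cumulative: 61
Frame 4: STRIKE. 10 + next two rolls (6+3) = 19. Cumulative: 80
Frame 5: OPEN (6+3=9). Cumulative: 89
Frame 6: STRIKE. 10 + next two rolls (6+1) = 17. Cumulative: 106
Frame 7: OPEN (6+1=7). Cumulative: 113
Frame 8: STRIKE. 10 + next two rolls (6+2) = 18. Cumulative: 131
Frame 9: OPEN (6+2=8). Cumulative: 139
Frame 10: OPEN. Sum of all frame-10 rolls (0+0) = 0. Cumulative: 139

Answer: 5 35 61 80 89 106 113 131 139 139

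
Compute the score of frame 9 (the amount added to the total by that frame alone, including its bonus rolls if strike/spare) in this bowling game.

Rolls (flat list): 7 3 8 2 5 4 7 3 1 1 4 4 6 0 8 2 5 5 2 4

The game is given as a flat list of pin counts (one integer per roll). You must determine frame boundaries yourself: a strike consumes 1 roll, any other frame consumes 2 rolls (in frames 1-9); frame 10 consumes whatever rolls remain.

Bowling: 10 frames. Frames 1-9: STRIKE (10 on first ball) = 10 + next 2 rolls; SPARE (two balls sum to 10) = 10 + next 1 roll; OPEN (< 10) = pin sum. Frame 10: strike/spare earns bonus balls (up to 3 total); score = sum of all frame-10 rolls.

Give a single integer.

Frame 1: SPARE (7+3=10). 10 + next roll (8) = 18. Cumulative: 18
Frame 2: SPARE (8+2=10). 10 + next roll (5) = 15. Cumulative: 33
Frame 3: OPEN (5+4=9). Cumulative: 42
Frame 4: SPARE (7+3=10). 10 + next roll (1) = 11. Cumulative: 53
Frame 5: OPEN (1+1=2). Cumulative: 55
Frame 6: OPEN (4+4=8). Cumulative: 63
Frame 7: OPEN (6+0=6). Cumulative: 69
Frame 8: SPARE (8+2=10). 10 + next roll (5) = 15. Cumulative: 84
Frame 9: SPARE (5+5=10). 10 + next roll (2) = 12. Cumulative: 96
Frame 10: OPEN. Sum of all frame-10 rolls (2+4) = 6. Cumulative: 102

Answer: 12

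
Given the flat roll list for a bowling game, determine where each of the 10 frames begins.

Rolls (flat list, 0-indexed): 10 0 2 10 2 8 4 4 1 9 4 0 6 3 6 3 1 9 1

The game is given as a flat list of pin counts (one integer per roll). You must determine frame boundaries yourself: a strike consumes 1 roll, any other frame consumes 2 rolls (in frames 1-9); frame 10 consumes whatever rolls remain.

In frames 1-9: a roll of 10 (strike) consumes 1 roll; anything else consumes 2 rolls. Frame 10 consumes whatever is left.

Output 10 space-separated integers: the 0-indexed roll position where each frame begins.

Frame 1 starts at roll index 0: roll=10 (strike), consumes 1 roll
Frame 2 starts at roll index 1: rolls=0,2 (sum=2), consumes 2 rolls
Frame 3 starts at roll index 3: roll=10 (strike), consumes 1 roll
Frame 4 starts at roll index 4: rolls=2,8 (sum=10), consumes 2 rolls
Frame 5 starts at roll index 6: rolls=4,4 (sum=8), consumes 2 rolls
Frame 6 starts at roll index 8: rolls=1,9 (sum=10), consumes 2 rolls
Frame 7 starts at roll index 10: rolls=4,0 (sum=4), consumes 2 rolls
Frame 8 starts at roll index 12: rolls=6,3 (sum=9), consumes 2 rolls
Frame 9 starts at roll index 14: rolls=6,3 (sum=9), consumes 2 rolls
Frame 10 starts at roll index 16: 3 remaining rolls

Answer: 0 1 3 4 6 8 10 12 14 16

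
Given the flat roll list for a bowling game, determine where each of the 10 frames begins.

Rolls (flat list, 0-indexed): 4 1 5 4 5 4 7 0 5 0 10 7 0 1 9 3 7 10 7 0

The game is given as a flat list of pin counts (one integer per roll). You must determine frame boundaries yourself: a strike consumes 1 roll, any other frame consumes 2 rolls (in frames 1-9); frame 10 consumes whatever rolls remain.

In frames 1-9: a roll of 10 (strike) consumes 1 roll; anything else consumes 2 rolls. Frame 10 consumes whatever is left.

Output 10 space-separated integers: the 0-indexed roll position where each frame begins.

Answer: 0 2 4 6 8 10 11 13 15 17

Derivation:
Frame 1 starts at roll index 0: rolls=4,1 (sum=5), consumes 2 rolls
Frame 2 starts at roll index 2: rolls=5,4 (sum=9), consumes 2 rolls
Frame 3 starts at roll index 4: rolls=5,4 (sum=9), consumes 2 rolls
Frame 4 starts at roll index 6: rolls=7,0 (sum=7), consumes 2 rolls
Frame 5 starts at roll index 8: rolls=5,0 (sum=5), consumes 2 rolls
Frame 6 starts at roll index 10: roll=10 (strike), consumes 1 roll
Frame 7 starts at roll index 11: rolls=7,0 (sum=7), consumes 2 rolls
Frame 8 starts at roll index 13: rolls=1,9 (sum=10), consumes 2 rolls
Frame 9 starts at roll index 15: rolls=3,7 (sum=10), consumes 2 rolls
Frame 10 starts at roll index 17: 3 remaining rolls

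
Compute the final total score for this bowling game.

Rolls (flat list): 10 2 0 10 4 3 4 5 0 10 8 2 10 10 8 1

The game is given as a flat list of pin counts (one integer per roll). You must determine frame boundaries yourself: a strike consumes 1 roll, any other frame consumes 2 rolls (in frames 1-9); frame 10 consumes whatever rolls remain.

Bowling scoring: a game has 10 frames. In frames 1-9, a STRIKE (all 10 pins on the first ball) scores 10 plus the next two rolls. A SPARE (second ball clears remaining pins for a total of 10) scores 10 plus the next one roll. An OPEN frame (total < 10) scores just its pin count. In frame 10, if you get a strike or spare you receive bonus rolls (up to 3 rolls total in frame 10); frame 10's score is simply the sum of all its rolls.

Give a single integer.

Answer: 141

Derivation:
Frame 1: STRIKE. 10 + next two rolls (2+0) = 12. Cumulative: 12
Frame 2: OPEN (2+0=2). Cumulative: 14
Frame 3: STRIKE. 10 + next two rolls (4+3) = 17. Cumulative: 31
Frame 4: OPEN (4+3=7). Cumulative: 38
Frame 5: OPEN (4+5=9). Cumulative: 47
Frame 6: SPARE (0+10=10). 10 + next roll (8) = 18. Cumulative: 65
Frame 7: SPARE (8+2=10). 10 + next roll (10) = 20. Cumulative: 85
Frame 8: STRIKE. 10 + next two rolls (10+8) = 28. Cumulative: 113
Frame 9: STRIKE. 10 + next two rolls (8+1) = 19. Cumulative: 132
Frame 10: OPEN. Sum of all frame-10 rolls (8+1) = 9. Cumulative: 141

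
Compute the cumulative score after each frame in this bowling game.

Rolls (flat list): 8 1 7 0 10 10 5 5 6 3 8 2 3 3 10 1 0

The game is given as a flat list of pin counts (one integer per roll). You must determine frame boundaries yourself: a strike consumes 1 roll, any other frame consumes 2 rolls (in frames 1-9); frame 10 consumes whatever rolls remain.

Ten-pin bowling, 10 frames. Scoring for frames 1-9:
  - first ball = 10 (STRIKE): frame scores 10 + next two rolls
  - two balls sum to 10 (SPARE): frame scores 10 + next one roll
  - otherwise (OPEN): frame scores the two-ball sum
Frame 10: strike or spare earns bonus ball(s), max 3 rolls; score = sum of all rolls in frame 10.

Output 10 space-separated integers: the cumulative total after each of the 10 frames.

Answer: 9 16 41 61 77 86 99 105 116 117

Derivation:
Frame 1: OPEN (8+1=9). Cumulative: 9
Frame 2: OPEN (7+0=7). Cumulative: 16
Frame 3: STRIKE. 10 + next two rolls (10+5) = 25. Cumulative: 41
Frame 4: STRIKE. 10 + next two rolls (5+5) = 20. Cumulative: 61
Frame 5: SPARE (5+5=10). 10 + next roll (6) = 16. Cumulative: 77
Frame 6: OPEN (6+3=9). Cumulative: 86
Frame 7: SPARE (8+2=10). 10 + next roll (3) = 13. Cumulative: 99
Frame 8: OPEN (3+3=6). Cumulative: 105
Frame 9: STRIKE. 10 + next two rolls (1+0) = 11. Cumulative: 116
Frame 10: OPEN. Sum of all frame-10 rolls (1+0) = 1. Cumulative: 117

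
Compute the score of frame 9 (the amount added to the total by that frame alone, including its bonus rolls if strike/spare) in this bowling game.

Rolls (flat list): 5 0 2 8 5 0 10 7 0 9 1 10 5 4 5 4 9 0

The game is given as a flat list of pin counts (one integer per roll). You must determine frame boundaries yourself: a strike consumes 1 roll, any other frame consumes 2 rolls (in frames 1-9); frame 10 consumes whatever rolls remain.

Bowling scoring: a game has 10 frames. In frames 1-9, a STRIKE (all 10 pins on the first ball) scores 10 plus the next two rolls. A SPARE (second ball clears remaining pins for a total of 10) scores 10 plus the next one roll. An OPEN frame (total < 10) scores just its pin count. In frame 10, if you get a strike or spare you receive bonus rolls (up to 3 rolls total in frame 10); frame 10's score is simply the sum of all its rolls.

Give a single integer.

Frame 1: OPEN (5+0=5). Cumulative: 5
Frame 2: SPARE (2+8=10). 10 + next roll (5) = 15. Cumulative: 20
Frame 3: OPEN (5+0=5). Cumulative: 25
Frame 4: STRIKE. 10 + next two rolls (7+0) = 17. Cumulative: 42
Frame 5: OPEN (7+0=7). Cumulative: 49
Frame 6: SPARE (9+1=10). 10 + next roll (10) = 20. Cumulative: 69
Frame 7: STRIKE. 10 + next two rolls (5+4) = 19. Cumulative: 88
Frame 8: OPEN (5+4=9). Cumulative: 97
Frame 9: OPEN (5+4=9). Cumulative: 106
Frame 10: OPEN. Sum of all frame-10 rolls (9+0) = 9. Cumulative: 115

Answer: 9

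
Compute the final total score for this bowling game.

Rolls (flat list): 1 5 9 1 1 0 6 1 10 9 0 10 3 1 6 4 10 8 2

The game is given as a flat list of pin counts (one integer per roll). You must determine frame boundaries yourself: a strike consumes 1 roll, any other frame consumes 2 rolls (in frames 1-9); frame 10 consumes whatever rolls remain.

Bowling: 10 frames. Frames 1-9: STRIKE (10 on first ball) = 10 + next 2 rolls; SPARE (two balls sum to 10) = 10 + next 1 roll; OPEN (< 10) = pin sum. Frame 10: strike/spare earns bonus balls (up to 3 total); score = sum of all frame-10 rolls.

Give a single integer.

Answer: 111

Derivation:
Frame 1: OPEN (1+5=6). Cumulative: 6
Frame 2: SPARE (9+1=10). 10 + next roll (1) = 11. Cumulative: 17
Frame 3: OPEN (1+0=1). Cumulative: 18
Frame 4: OPEN (6+1=7). Cumulative: 25
Frame 5: STRIKE. 10 + next two rolls (9+0) = 19. Cumulative: 44
Frame 6: OPEN (9+0=9). Cumulative: 53
Frame 7: STRIKE. 10 + next two rolls (3+1) = 14. Cumulative: 67
Frame 8: OPEN (3+1=4). Cumulative: 71
Frame 9: SPARE (6+4=10). 10 + next roll (10) = 20. Cumulative: 91
Frame 10: STRIKE. Sum of all frame-10 rolls (10+8+2) = 20. Cumulative: 111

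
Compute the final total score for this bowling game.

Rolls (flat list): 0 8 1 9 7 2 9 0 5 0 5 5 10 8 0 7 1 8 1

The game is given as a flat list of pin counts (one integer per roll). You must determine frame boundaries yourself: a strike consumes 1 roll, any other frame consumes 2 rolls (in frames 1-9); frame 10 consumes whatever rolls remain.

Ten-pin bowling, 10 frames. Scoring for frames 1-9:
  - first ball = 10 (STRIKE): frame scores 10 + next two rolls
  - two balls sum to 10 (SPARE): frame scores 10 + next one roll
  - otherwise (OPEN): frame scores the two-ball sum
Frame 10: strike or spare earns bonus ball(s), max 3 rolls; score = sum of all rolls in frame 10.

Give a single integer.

Frame 1: OPEN (0+8=8). Cumulative: 8
Frame 2: SPARE (1+9=10). 10 + next roll (7) = 17. Cumulative: 25
Frame 3: OPEN (7+2=9). Cumulative: 34
Frame 4: OPEN (9+0=9). Cumulative: 43
Frame 5: OPEN (5+0=5). Cumulative: 48
Frame 6: SPARE (5+5=10). 10 + next roll (10) = 20. Cumulative: 68
Frame 7: STRIKE. 10 + next two rolls (8+0) = 18. Cumulative: 86
Frame 8: OPEN (8+0=8). Cumulative: 94
Frame 9: OPEN (7+1=8). Cumulative: 102
Frame 10: OPEN. Sum of all frame-10 rolls (8+1) = 9. Cumulative: 111

Answer: 111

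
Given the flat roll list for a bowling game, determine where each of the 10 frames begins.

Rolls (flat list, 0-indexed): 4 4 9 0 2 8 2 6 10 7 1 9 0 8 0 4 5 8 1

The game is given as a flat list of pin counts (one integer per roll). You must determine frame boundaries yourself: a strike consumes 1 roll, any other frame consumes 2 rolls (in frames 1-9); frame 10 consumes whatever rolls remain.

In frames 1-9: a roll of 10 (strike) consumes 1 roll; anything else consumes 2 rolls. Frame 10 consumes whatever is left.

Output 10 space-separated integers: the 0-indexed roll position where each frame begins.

Frame 1 starts at roll index 0: rolls=4,4 (sum=8), consumes 2 rolls
Frame 2 starts at roll index 2: rolls=9,0 (sum=9), consumes 2 rolls
Frame 3 starts at roll index 4: rolls=2,8 (sum=10), consumes 2 rolls
Frame 4 starts at roll index 6: rolls=2,6 (sum=8), consumes 2 rolls
Frame 5 starts at roll index 8: roll=10 (strike), consumes 1 roll
Frame 6 starts at roll index 9: rolls=7,1 (sum=8), consumes 2 rolls
Frame 7 starts at roll index 11: rolls=9,0 (sum=9), consumes 2 rolls
Frame 8 starts at roll index 13: rolls=8,0 (sum=8), consumes 2 rolls
Frame 9 starts at roll index 15: rolls=4,5 (sum=9), consumes 2 rolls
Frame 10 starts at roll index 17: 2 remaining rolls

Answer: 0 2 4 6 8 9 11 13 15 17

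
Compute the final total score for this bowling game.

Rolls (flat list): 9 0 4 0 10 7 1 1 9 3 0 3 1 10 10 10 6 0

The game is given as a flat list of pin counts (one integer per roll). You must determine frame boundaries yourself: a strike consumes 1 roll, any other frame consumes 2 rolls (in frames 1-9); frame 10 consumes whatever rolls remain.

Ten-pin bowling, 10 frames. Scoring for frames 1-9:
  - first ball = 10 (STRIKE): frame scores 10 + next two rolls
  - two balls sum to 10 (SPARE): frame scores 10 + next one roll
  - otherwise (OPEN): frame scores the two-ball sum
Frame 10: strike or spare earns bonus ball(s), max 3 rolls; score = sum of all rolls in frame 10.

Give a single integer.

Frame 1: OPEN (9+0=9). Cumulative: 9
Frame 2: OPEN (4+0=4). Cumulative: 13
Frame 3: STRIKE. 10 + next two rolls (7+1) = 18. Cumulative: 31
Frame 4: OPEN (7+1=8). Cumulative: 39
Frame 5: SPARE (1+9=10). 10 + next roll (3) = 13. Cumulative: 52
Frame 6: OPEN (3+0=3). Cumulative: 55
Frame 7: OPEN (3+1=4). Cumulative: 59
Frame 8: STRIKE. 10 + next two rolls (10+10) = 30. Cumulative: 89
Frame 9: STRIKE. 10 + next two rolls (10+6) = 26. Cumulative: 115
Frame 10: STRIKE. Sum of all frame-10 rolls (10+6+0) = 16. Cumulative: 131

Answer: 131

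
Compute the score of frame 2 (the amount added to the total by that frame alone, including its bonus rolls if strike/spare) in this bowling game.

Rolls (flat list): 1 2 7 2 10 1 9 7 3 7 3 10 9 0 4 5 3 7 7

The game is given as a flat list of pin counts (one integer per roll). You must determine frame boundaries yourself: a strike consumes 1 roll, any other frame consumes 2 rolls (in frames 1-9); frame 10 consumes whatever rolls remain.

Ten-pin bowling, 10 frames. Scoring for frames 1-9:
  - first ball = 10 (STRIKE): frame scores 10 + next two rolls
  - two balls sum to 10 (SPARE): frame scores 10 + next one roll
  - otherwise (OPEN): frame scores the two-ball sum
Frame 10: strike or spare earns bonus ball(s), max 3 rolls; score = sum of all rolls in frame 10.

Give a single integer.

Answer: 9

Derivation:
Frame 1: OPEN (1+2=3). Cumulative: 3
Frame 2: OPEN (7+2=9). Cumulative: 12
Frame 3: STRIKE. 10 + next two rolls (1+9) = 20. Cumulative: 32
Frame 4: SPARE (1+9=10). 10 + next roll (7) = 17. Cumulative: 49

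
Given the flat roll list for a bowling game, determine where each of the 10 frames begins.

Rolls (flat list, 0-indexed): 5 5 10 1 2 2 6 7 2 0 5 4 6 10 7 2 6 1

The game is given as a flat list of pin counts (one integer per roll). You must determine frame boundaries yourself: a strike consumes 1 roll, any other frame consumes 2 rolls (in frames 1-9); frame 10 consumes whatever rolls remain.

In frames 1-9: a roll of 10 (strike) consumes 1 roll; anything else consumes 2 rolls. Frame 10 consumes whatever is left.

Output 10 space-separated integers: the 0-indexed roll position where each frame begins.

Answer: 0 2 3 5 7 9 11 13 14 16

Derivation:
Frame 1 starts at roll index 0: rolls=5,5 (sum=10), consumes 2 rolls
Frame 2 starts at roll index 2: roll=10 (strike), consumes 1 roll
Frame 3 starts at roll index 3: rolls=1,2 (sum=3), consumes 2 rolls
Frame 4 starts at roll index 5: rolls=2,6 (sum=8), consumes 2 rolls
Frame 5 starts at roll index 7: rolls=7,2 (sum=9), consumes 2 rolls
Frame 6 starts at roll index 9: rolls=0,5 (sum=5), consumes 2 rolls
Frame 7 starts at roll index 11: rolls=4,6 (sum=10), consumes 2 rolls
Frame 8 starts at roll index 13: roll=10 (strike), consumes 1 roll
Frame 9 starts at roll index 14: rolls=7,2 (sum=9), consumes 2 rolls
Frame 10 starts at roll index 16: 2 remaining rolls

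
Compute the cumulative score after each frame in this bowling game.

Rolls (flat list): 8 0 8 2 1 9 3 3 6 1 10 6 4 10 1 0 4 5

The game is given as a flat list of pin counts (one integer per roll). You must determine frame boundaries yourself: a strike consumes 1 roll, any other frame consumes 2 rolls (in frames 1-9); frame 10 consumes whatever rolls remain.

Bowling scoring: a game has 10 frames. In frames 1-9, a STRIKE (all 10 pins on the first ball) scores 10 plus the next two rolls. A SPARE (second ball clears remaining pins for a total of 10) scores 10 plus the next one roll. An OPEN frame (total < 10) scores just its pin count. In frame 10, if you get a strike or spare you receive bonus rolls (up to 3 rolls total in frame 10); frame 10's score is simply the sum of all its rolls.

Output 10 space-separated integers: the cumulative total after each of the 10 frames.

Frame 1: OPEN (8+0=8). Cumulative: 8
Frame 2: SPARE (8+2=10). 10 + next roll (1) = 11. Cumulative: 19
Frame 3: SPARE (1+9=10). 10 + next roll (3) = 13. Cumulative: 32
Frame 4: OPEN (3+3=6). Cumulative: 38
Frame 5: OPEN (6+1=7). Cumulative: 45
Frame 6: STRIKE. 10 + next two rolls (6+4) = 20. Cumulative: 65
Frame 7: SPARE (6+4=10). 10 + next roll (10) = 20. Cumulative: 85
Frame 8: STRIKE. 10 + next two rolls (1+0) = 11. Cumulative: 96
Frame 9: OPEN (1+0=1). Cumulative: 97
Frame 10: OPEN. Sum of all frame-10 rolls (4+5) = 9. Cumulative: 106

Answer: 8 19 32 38 45 65 85 96 97 106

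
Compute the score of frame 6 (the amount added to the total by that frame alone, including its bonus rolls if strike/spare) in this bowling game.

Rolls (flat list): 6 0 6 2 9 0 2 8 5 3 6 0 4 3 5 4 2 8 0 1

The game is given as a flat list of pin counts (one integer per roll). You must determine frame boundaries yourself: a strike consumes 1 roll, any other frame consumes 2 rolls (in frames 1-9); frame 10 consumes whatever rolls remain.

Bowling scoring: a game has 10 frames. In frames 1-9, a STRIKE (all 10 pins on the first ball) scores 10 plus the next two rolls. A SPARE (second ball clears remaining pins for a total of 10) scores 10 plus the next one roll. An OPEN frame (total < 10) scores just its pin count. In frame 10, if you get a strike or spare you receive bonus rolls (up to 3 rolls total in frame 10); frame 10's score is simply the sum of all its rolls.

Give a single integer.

Answer: 6

Derivation:
Frame 1: OPEN (6+0=6). Cumulative: 6
Frame 2: OPEN (6+2=8). Cumulative: 14
Frame 3: OPEN (9+0=9). Cumulative: 23
Frame 4: SPARE (2+8=10). 10 + next roll (5) = 15. Cumulative: 38
Frame 5: OPEN (5+3=8). Cumulative: 46
Frame 6: OPEN (6+0=6). Cumulative: 52
Frame 7: OPEN (4+3=7). Cumulative: 59
Frame 8: OPEN (5+4=9). Cumulative: 68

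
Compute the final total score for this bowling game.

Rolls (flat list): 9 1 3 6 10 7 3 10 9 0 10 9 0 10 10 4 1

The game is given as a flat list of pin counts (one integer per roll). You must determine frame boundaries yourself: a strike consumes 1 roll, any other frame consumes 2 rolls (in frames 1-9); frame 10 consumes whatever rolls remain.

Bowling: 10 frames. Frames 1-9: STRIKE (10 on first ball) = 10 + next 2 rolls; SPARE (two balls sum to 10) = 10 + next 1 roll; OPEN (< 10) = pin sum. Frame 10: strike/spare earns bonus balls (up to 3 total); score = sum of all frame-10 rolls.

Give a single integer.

Answer: 157

Derivation:
Frame 1: SPARE (9+1=10). 10 + next roll (3) = 13. Cumulative: 13
Frame 2: OPEN (3+6=9). Cumulative: 22
Frame 3: STRIKE. 10 + next two rolls (7+3) = 20. Cumulative: 42
Frame 4: SPARE (7+3=10). 10 + next roll (10) = 20. Cumulative: 62
Frame 5: STRIKE. 10 + next two rolls (9+0) = 19. Cumulative: 81
Frame 6: OPEN (9+0=9). Cumulative: 90
Frame 7: STRIKE. 10 + next two rolls (9+0) = 19. Cumulative: 109
Frame 8: OPEN (9+0=9). Cumulative: 118
Frame 9: STRIKE. 10 + next two rolls (10+4) = 24. Cumulative: 142
Frame 10: STRIKE. Sum of all frame-10 rolls (10+4+1) = 15. Cumulative: 157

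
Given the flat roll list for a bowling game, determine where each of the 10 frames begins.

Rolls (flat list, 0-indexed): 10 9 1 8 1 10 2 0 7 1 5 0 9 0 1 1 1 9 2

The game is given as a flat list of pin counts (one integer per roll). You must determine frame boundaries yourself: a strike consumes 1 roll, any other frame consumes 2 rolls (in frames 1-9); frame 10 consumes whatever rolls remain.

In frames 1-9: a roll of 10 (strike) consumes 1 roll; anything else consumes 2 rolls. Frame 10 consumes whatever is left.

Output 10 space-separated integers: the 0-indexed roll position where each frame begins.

Answer: 0 1 3 5 6 8 10 12 14 16

Derivation:
Frame 1 starts at roll index 0: roll=10 (strike), consumes 1 roll
Frame 2 starts at roll index 1: rolls=9,1 (sum=10), consumes 2 rolls
Frame 3 starts at roll index 3: rolls=8,1 (sum=9), consumes 2 rolls
Frame 4 starts at roll index 5: roll=10 (strike), consumes 1 roll
Frame 5 starts at roll index 6: rolls=2,0 (sum=2), consumes 2 rolls
Frame 6 starts at roll index 8: rolls=7,1 (sum=8), consumes 2 rolls
Frame 7 starts at roll index 10: rolls=5,0 (sum=5), consumes 2 rolls
Frame 8 starts at roll index 12: rolls=9,0 (sum=9), consumes 2 rolls
Frame 9 starts at roll index 14: rolls=1,1 (sum=2), consumes 2 rolls
Frame 10 starts at roll index 16: 3 remaining rolls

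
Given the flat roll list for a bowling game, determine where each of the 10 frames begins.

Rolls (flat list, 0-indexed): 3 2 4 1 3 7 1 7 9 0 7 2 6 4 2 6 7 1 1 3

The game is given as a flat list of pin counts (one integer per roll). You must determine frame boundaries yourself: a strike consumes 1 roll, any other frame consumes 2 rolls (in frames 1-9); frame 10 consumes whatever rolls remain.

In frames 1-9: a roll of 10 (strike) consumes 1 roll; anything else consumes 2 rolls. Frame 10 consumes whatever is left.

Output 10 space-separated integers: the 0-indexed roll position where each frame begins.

Frame 1 starts at roll index 0: rolls=3,2 (sum=5), consumes 2 rolls
Frame 2 starts at roll index 2: rolls=4,1 (sum=5), consumes 2 rolls
Frame 3 starts at roll index 4: rolls=3,7 (sum=10), consumes 2 rolls
Frame 4 starts at roll index 6: rolls=1,7 (sum=8), consumes 2 rolls
Frame 5 starts at roll index 8: rolls=9,0 (sum=9), consumes 2 rolls
Frame 6 starts at roll index 10: rolls=7,2 (sum=9), consumes 2 rolls
Frame 7 starts at roll index 12: rolls=6,4 (sum=10), consumes 2 rolls
Frame 8 starts at roll index 14: rolls=2,6 (sum=8), consumes 2 rolls
Frame 9 starts at roll index 16: rolls=7,1 (sum=8), consumes 2 rolls
Frame 10 starts at roll index 18: 2 remaining rolls

Answer: 0 2 4 6 8 10 12 14 16 18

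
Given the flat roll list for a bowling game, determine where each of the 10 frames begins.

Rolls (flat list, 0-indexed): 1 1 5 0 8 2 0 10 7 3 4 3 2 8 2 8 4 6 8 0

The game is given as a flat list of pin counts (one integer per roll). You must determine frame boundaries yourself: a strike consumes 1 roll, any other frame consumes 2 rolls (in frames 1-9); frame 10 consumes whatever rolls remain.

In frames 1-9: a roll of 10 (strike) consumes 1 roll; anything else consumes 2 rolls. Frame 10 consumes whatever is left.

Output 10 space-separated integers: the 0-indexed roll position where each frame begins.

Frame 1 starts at roll index 0: rolls=1,1 (sum=2), consumes 2 rolls
Frame 2 starts at roll index 2: rolls=5,0 (sum=5), consumes 2 rolls
Frame 3 starts at roll index 4: rolls=8,2 (sum=10), consumes 2 rolls
Frame 4 starts at roll index 6: rolls=0,10 (sum=10), consumes 2 rolls
Frame 5 starts at roll index 8: rolls=7,3 (sum=10), consumes 2 rolls
Frame 6 starts at roll index 10: rolls=4,3 (sum=7), consumes 2 rolls
Frame 7 starts at roll index 12: rolls=2,8 (sum=10), consumes 2 rolls
Frame 8 starts at roll index 14: rolls=2,8 (sum=10), consumes 2 rolls
Frame 9 starts at roll index 16: rolls=4,6 (sum=10), consumes 2 rolls
Frame 10 starts at roll index 18: 2 remaining rolls

Answer: 0 2 4 6 8 10 12 14 16 18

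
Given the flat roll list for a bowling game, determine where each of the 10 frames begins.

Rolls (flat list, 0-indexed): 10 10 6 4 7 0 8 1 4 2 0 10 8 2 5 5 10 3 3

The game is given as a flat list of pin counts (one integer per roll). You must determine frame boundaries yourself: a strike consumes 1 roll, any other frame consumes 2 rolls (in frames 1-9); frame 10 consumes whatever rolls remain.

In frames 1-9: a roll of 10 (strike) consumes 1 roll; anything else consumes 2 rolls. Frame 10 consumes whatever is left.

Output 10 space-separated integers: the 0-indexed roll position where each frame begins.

Frame 1 starts at roll index 0: roll=10 (strike), consumes 1 roll
Frame 2 starts at roll index 1: roll=10 (strike), consumes 1 roll
Frame 3 starts at roll index 2: rolls=6,4 (sum=10), consumes 2 rolls
Frame 4 starts at roll index 4: rolls=7,0 (sum=7), consumes 2 rolls
Frame 5 starts at roll index 6: rolls=8,1 (sum=9), consumes 2 rolls
Frame 6 starts at roll index 8: rolls=4,2 (sum=6), consumes 2 rolls
Frame 7 starts at roll index 10: rolls=0,10 (sum=10), consumes 2 rolls
Frame 8 starts at roll index 12: rolls=8,2 (sum=10), consumes 2 rolls
Frame 9 starts at roll index 14: rolls=5,5 (sum=10), consumes 2 rolls
Frame 10 starts at roll index 16: 3 remaining rolls

Answer: 0 1 2 4 6 8 10 12 14 16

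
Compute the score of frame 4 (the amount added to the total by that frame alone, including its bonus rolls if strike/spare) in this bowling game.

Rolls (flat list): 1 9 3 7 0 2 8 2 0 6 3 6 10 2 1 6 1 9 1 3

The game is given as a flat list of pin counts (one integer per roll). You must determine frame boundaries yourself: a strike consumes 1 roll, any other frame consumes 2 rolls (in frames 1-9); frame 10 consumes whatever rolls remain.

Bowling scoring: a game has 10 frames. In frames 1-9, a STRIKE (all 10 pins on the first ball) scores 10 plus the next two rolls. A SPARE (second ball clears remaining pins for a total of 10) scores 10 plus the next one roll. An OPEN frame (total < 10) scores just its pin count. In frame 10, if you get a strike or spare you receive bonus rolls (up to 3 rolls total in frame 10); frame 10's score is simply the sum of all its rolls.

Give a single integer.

Frame 1: SPARE (1+9=10). 10 + next roll (3) = 13. Cumulative: 13
Frame 2: SPARE (3+7=10). 10 + next roll (0) = 10. Cumulative: 23
Frame 3: OPEN (0+2=2). Cumulative: 25
Frame 4: SPARE (8+2=10). 10 + next roll (0) = 10. Cumulative: 35
Frame 5: OPEN (0+6=6). Cumulative: 41
Frame 6: OPEN (3+6=9). Cumulative: 50

Answer: 10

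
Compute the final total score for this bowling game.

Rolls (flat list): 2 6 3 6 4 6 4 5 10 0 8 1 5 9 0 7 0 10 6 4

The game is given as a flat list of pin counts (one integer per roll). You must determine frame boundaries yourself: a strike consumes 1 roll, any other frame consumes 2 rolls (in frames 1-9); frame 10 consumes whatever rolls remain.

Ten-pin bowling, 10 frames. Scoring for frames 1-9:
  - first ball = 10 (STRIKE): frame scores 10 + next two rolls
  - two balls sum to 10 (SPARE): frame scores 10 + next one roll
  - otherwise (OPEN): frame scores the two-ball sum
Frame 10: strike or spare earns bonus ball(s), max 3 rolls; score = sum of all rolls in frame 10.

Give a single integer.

Frame 1: OPEN (2+6=8). Cumulative: 8
Frame 2: OPEN (3+6=9). Cumulative: 17
Frame 3: SPARE (4+6=10). 10 + next roll (4) = 14. Cumulative: 31
Frame 4: OPEN (4+5=9). Cumulative: 40
Frame 5: STRIKE. 10 + next two rolls (0+8) = 18. Cumulative: 58
Frame 6: OPEN (0+8=8). Cumulative: 66
Frame 7: OPEN (1+5=6). Cumulative: 72
Frame 8: OPEN (9+0=9). Cumulative: 81
Frame 9: OPEN (7+0=7). Cumulative: 88
Frame 10: STRIKE. Sum of all frame-10 rolls (10+6+4) = 20. Cumulative: 108

Answer: 108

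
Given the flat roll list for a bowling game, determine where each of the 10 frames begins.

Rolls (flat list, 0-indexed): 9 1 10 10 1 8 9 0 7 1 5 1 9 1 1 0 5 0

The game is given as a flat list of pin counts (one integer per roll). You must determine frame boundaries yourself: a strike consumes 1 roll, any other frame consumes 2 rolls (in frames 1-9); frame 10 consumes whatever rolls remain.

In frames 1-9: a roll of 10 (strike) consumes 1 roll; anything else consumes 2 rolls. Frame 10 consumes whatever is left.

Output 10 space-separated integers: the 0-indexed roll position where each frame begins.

Answer: 0 2 3 4 6 8 10 12 14 16

Derivation:
Frame 1 starts at roll index 0: rolls=9,1 (sum=10), consumes 2 rolls
Frame 2 starts at roll index 2: roll=10 (strike), consumes 1 roll
Frame 3 starts at roll index 3: roll=10 (strike), consumes 1 roll
Frame 4 starts at roll index 4: rolls=1,8 (sum=9), consumes 2 rolls
Frame 5 starts at roll index 6: rolls=9,0 (sum=9), consumes 2 rolls
Frame 6 starts at roll index 8: rolls=7,1 (sum=8), consumes 2 rolls
Frame 7 starts at roll index 10: rolls=5,1 (sum=6), consumes 2 rolls
Frame 8 starts at roll index 12: rolls=9,1 (sum=10), consumes 2 rolls
Frame 9 starts at roll index 14: rolls=1,0 (sum=1), consumes 2 rolls
Frame 10 starts at roll index 16: 2 remaining rolls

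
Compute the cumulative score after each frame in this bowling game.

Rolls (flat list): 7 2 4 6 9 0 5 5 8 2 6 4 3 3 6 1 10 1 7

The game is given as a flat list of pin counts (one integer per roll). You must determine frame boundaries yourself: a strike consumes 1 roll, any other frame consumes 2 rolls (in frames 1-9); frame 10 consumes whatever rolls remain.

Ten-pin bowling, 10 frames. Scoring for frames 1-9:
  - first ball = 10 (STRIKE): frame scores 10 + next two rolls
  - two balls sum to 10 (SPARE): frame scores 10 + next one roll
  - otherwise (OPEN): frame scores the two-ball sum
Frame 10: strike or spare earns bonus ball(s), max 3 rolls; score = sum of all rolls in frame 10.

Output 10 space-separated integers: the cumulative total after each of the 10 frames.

Answer: 9 28 37 55 71 84 90 97 115 123

Derivation:
Frame 1: OPEN (7+2=9). Cumulative: 9
Frame 2: SPARE (4+6=10). 10 + next roll (9) = 19. Cumulative: 28
Frame 3: OPEN (9+0=9). Cumulative: 37
Frame 4: SPARE (5+5=10). 10 + next roll (8) = 18. Cumulative: 55
Frame 5: SPARE (8+2=10). 10 + next roll (6) = 16. Cumulative: 71
Frame 6: SPARE (6+4=10). 10 + next roll (3) = 13. Cumulative: 84
Frame 7: OPEN (3+3=6). Cumulative: 90
Frame 8: OPEN (6+1=7). Cumulative: 97
Frame 9: STRIKE. 10 + next two rolls (1+7) = 18. Cumulative: 115
Frame 10: OPEN. Sum of all frame-10 rolls (1+7) = 8. Cumulative: 123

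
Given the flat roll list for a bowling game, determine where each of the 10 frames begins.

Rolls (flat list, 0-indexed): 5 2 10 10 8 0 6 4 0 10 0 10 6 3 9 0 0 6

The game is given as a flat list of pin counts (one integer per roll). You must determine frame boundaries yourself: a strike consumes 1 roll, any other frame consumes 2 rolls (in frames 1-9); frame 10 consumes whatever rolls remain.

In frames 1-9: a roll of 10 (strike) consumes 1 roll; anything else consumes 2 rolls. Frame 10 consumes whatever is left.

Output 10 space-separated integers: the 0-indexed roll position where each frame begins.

Frame 1 starts at roll index 0: rolls=5,2 (sum=7), consumes 2 rolls
Frame 2 starts at roll index 2: roll=10 (strike), consumes 1 roll
Frame 3 starts at roll index 3: roll=10 (strike), consumes 1 roll
Frame 4 starts at roll index 4: rolls=8,0 (sum=8), consumes 2 rolls
Frame 5 starts at roll index 6: rolls=6,4 (sum=10), consumes 2 rolls
Frame 6 starts at roll index 8: rolls=0,10 (sum=10), consumes 2 rolls
Frame 7 starts at roll index 10: rolls=0,10 (sum=10), consumes 2 rolls
Frame 8 starts at roll index 12: rolls=6,3 (sum=9), consumes 2 rolls
Frame 9 starts at roll index 14: rolls=9,0 (sum=9), consumes 2 rolls
Frame 10 starts at roll index 16: 2 remaining rolls

Answer: 0 2 3 4 6 8 10 12 14 16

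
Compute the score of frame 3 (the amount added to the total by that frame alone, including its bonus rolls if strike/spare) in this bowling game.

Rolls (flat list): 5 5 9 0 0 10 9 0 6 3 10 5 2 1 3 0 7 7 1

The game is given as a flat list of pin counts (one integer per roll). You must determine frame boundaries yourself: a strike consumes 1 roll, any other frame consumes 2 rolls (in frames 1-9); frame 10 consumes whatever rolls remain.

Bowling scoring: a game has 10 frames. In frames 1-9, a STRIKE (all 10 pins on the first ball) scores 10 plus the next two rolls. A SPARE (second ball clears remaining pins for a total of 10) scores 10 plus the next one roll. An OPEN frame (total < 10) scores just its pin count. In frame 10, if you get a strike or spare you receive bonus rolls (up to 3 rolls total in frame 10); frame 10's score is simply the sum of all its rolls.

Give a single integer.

Answer: 19

Derivation:
Frame 1: SPARE (5+5=10). 10 + next roll (9) = 19. Cumulative: 19
Frame 2: OPEN (9+0=9). Cumulative: 28
Frame 3: SPARE (0+10=10). 10 + next roll (9) = 19. Cumulative: 47
Frame 4: OPEN (9+0=9). Cumulative: 56
Frame 5: OPEN (6+3=9). Cumulative: 65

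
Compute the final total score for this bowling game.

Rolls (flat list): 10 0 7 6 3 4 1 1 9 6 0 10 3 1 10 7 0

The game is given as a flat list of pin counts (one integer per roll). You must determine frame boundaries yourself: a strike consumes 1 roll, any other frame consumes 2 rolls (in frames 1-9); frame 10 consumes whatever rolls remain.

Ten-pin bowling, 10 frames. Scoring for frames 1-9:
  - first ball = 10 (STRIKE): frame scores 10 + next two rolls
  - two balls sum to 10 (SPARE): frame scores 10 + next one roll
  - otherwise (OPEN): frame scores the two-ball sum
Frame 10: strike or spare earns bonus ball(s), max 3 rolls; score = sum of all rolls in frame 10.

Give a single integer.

Frame 1: STRIKE. 10 + next two rolls (0+7) = 17. Cumulative: 17
Frame 2: OPEN (0+7=7). Cumulative: 24
Frame 3: OPEN (6+3=9). Cumulative: 33
Frame 4: OPEN (4+1=5). Cumulative: 38
Frame 5: SPARE (1+9=10). 10 + next roll (6) = 16. Cumulative: 54
Frame 6: OPEN (6+0=6). Cumulative: 60
Frame 7: STRIKE. 10 + next two rolls (3+1) = 14. Cumulative: 74
Frame 8: OPEN (3+1=4). Cumulative: 78
Frame 9: STRIKE. 10 + next two rolls (7+0) = 17. Cumulative: 95
Frame 10: OPEN. Sum of all frame-10 rolls (7+0) = 7. Cumulative: 102

Answer: 102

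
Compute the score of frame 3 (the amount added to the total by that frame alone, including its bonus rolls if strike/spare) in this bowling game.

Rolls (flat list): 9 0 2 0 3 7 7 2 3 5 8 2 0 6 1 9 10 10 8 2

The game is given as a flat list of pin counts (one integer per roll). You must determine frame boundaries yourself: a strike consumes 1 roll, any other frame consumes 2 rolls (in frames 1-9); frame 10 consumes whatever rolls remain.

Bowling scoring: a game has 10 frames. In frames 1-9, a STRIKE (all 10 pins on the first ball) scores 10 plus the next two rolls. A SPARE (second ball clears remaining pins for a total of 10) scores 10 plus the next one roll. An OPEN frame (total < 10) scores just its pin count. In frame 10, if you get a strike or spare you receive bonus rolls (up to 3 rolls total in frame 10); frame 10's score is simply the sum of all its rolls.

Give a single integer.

Frame 1: OPEN (9+0=9). Cumulative: 9
Frame 2: OPEN (2+0=2). Cumulative: 11
Frame 3: SPARE (3+7=10). 10 + next roll (7) = 17. Cumulative: 28
Frame 4: OPEN (7+2=9). Cumulative: 37
Frame 5: OPEN (3+5=8). Cumulative: 45

Answer: 17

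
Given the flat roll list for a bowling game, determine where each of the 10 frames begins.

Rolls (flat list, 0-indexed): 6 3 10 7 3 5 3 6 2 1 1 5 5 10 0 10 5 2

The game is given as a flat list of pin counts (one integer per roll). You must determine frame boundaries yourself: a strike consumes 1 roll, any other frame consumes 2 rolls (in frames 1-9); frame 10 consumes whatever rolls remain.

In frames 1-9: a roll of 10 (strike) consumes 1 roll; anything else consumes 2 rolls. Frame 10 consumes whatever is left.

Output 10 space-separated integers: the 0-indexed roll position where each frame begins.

Frame 1 starts at roll index 0: rolls=6,3 (sum=9), consumes 2 rolls
Frame 2 starts at roll index 2: roll=10 (strike), consumes 1 roll
Frame 3 starts at roll index 3: rolls=7,3 (sum=10), consumes 2 rolls
Frame 4 starts at roll index 5: rolls=5,3 (sum=8), consumes 2 rolls
Frame 5 starts at roll index 7: rolls=6,2 (sum=8), consumes 2 rolls
Frame 6 starts at roll index 9: rolls=1,1 (sum=2), consumes 2 rolls
Frame 7 starts at roll index 11: rolls=5,5 (sum=10), consumes 2 rolls
Frame 8 starts at roll index 13: roll=10 (strike), consumes 1 roll
Frame 9 starts at roll index 14: rolls=0,10 (sum=10), consumes 2 rolls
Frame 10 starts at roll index 16: 2 remaining rolls

Answer: 0 2 3 5 7 9 11 13 14 16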